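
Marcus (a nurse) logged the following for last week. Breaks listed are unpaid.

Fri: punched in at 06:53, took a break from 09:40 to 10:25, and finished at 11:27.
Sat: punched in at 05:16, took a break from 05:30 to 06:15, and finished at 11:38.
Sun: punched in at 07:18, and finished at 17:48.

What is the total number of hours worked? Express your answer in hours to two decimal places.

19.93 hours

Fri: 06:53–11:27 = 4 h 34 min; less 45 min break → 3 h 49 min
Sat: 05:16–11:38 = 6 h 22 min; less 45 min break → 5 h 37 min
Sun: 07:18–17:48 = 10 h 30 min
Total: 3 h 49 min + 5 h 37 min + 10 h 30 min = 19 h 56 min.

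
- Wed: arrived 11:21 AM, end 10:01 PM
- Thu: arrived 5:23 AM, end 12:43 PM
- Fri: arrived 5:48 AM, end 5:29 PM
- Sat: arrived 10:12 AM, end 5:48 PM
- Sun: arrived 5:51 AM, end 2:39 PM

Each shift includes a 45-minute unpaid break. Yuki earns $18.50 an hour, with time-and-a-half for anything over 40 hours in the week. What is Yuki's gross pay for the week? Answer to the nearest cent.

$804.75

Wed: 11:21 AM–10:01 PM = 10 h 40 min; less 45 min break → 9 h 55 min
Thu: 5:23 AM–12:43 PM = 7 h 20 min; less 45 min break → 6 h 35 min
Fri: 5:48 AM–5:29 PM = 11 h 41 min; less 45 min break → 10 h 56 min
Sat: 10:12 AM–5:48 PM = 7 h 36 min; less 45 min break → 6 h 51 min
Sun: 5:51 AM–2:39 PM = 8 h 48 min; less 45 min break → 8 h 3 min
Total worked: 42 h 20 min = 2540 min.
Regular 40 h 0 min = 2400 min at $18.50/h; overtime 2 h 20 min = 140 min at $27.75/h.
Pay = (2400 × $18.50 + 140 × $27.75) ÷ 60 = $804.75.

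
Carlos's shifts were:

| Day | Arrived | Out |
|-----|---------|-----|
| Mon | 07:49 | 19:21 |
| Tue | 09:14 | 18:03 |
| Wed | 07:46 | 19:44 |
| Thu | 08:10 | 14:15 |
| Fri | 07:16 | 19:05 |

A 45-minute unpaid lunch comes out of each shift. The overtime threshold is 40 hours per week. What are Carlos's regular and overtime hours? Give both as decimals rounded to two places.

Regular 40.00 hours, overtime 6.47 hours

Mon: 07:49–19:21 = 11 h 32 min; less 45 min break → 10 h 47 min
Tue: 09:14–18:03 = 8 h 49 min; less 45 min break → 8 h 4 min
Wed: 07:46–19:44 = 11 h 58 min; less 45 min break → 11 h 13 min
Thu: 08:10–14:15 = 6 h 5 min; less 45 min break → 5 h 20 min
Fri: 07:16–19:05 = 11 h 49 min; less 45 min break → 11 h 4 min
Total worked: 46 h 28 min = 46.47 h.
Threshold 40 h → overtime 6 h 28 min, regular 40 h 0 min.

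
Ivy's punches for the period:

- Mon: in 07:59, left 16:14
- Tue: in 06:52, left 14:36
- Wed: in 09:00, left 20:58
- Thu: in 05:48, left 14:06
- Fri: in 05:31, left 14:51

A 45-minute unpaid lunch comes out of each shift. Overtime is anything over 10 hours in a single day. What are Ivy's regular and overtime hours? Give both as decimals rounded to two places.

Mon: 07:59–16:14 = 8 h 15 min; less 45 min break → 7 h 30 min
Tue: 06:52–14:36 = 7 h 44 min; less 45 min break → 6 h 59 min
Wed: 09:00–20:58 = 11 h 58 min; less 45 min break → 11 h 13 min
Thu: 05:48–14:06 = 8 h 18 min; less 45 min break → 7 h 33 min
Fri: 05:31–14:51 = 9 h 20 min; less 45 min break → 8 h 35 min
Mon reg 7 h 30 min / OT 0 h 0 min; Tue reg 6 h 59 min / OT 0 h 0 min; Wed reg 10 h 0 min / OT 1 h 13 min; Thu reg 7 h 33 min / OT 0 h 0 min; Fri reg 8 h 35 min / OT 0 h 0 min.
Totals: regular 40 h 37 min, overtime 1 h 13 min.

Regular 40.62 hours, overtime 1.22 hours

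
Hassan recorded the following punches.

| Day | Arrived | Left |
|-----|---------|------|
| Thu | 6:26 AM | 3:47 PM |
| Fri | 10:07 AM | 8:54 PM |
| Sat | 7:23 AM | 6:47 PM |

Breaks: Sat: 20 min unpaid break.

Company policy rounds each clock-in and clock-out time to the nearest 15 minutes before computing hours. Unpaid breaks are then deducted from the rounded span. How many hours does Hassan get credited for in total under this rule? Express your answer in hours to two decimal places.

Thu: in 6:26 AM→6:30 AM, out 3:47 PM→3:45 PM; 9 h 15 min
Fri: in 10:07 AM→10:00 AM, out 8:54 PM→9:00 PM; 11 h 0 min
Sat: in 7:23 AM→7:30 AM, out 6:47 PM→6:45 PM; 11 h 15 min − 20 min = 10 h 55 min
Total credited: 31 h 10 min.

31.17 hours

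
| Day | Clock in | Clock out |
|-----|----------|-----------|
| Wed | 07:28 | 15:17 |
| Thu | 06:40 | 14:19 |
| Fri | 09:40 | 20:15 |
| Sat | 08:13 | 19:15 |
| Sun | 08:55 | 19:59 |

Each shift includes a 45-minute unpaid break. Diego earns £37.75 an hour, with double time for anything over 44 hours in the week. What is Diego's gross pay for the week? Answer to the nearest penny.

£1691.20

Wed: 07:28–15:17 = 7 h 49 min; less 45 min break → 7 h 4 min
Thu: 06:40–14:19 = 7 h 39 min; less 45 min break → 6 h 54 min
Fri: 09:40–20:15 = 10 h 35 min; less 45 min break → 9 h 50 min
Sat: 08:13–19:15 = 11 h 2 min; less 45 min break → 10 h 17 min
Sun: 08:55–19:59 = 11 h 4 min; less 45 min break → 10 h 19 min
Total worked: 44 h 24 min = 2664 min.
Regular 44 h 0 min = 2640 min at £37.75/h; overtime 0 h 24 min = 24 min at £75.50/h.
Pay = (2640 × £37.75 + 24 × £75.50) ÷ 60 = £1691.20.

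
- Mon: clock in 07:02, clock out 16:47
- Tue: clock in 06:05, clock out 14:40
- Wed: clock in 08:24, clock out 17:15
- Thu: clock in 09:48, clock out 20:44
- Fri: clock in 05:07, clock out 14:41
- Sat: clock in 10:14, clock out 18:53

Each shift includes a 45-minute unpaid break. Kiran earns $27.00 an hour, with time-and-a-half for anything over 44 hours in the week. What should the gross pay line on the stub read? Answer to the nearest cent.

$1505.25

Mon: 07:02–16:47 = 9 h 45 min; less 45 min break → 9 h 0 min
Tue: 06:05–14:40 = 8 h 35 min; less 45 min break → 7 h 50 min
Wed: 08:24–17:15 = 8 h 51 min; less 45 min break → 8 h 6 min
Thu: 09:48–20:44 = 10 h 56 min; less 45 min break → 10 h 11 min
Fri: 05:07–14:41 = 9 h 34 min; less 45 min break → 8 h 49 min
Sat: 10:14–18:53 = 8 h 39 min; less 45 min break → 7 h 54 min
Total worked: 51 h 50 min = 3110 min.
Regular 44 h 0 min = 2640 min at $27.00/h; overtime 7 h 50 min = 470 min at $40.50/h.
Pay = (2640 × $27.00 + 470 × $40.50) ÷ 60 = $1505.25.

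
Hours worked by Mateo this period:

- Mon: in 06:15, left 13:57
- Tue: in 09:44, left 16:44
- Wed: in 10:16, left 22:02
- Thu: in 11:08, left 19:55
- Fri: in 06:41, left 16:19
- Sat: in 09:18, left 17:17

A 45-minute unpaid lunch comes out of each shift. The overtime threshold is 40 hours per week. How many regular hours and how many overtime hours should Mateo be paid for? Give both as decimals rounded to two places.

Regular 40.00 hours, overtime 8.37 hours

Mon: 06:15–13:57 = 7 h 42 min; less 45 min break → 6 h 57 min
Tue: 09:44–16:44 = 7 h 0 min; less 45 min break → 6 h 15 min
Wed: 10:16–22:02 = 11 h 46 min; less 45 min break → 11 h 1 min
Thu: 11:08–19:55 = 8 h 47 min; less 45 min break → 8 h 2 min
Fri: 06:41–16:19 = 9 h 38 min; less 45 min break → 8 h 53 min
Sat: 09:18–17:17 = 7 h 59 min; less 45 min break → 7 h 14 min
Total worked: 48 h 22 min = 48.37 h.
Threshold 40 h → overtime 8 h 22 min, regular 40 h 0 min.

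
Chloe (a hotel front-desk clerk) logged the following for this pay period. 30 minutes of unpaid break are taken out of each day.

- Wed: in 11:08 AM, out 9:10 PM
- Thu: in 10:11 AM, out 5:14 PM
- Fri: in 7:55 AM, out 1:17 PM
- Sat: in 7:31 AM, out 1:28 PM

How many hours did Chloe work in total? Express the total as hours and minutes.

Wed: 11:08 AM–9:10 PM = 10 h 2 min; less 30 min break → 9 h 32 min
Thu: 10:11 AM–5:14 PM = 7 h 3 min; less 30 min break → 6 h 33 min
Fri: 7:55 AM–1:17 PM = 5 h 22 min; less 30 min break → 4 h 52 min
Sat: 7:31 AM–1:28 PM = 5 h 57 min; less 30 min break → 5 h 27 min
Total: 9 h 32 min + 6 h 33 min + 4 h 52 min + 5 h 27 min = 26 h 24 min.

26 h 24 min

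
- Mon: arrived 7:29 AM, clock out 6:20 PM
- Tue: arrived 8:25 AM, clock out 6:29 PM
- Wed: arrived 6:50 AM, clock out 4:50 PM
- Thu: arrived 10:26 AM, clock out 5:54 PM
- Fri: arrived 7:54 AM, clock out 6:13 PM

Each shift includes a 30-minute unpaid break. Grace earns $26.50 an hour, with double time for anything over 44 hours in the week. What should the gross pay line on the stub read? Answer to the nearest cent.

$1282.60

Mon: 7:29 AM–6:20 PM = 10 h 51 min; less 30 min break → 10 h 21 min
Tue: 8:25 AM–6:29 PM = 10 h 4 min; less 30 min break → 9 h 34 min
Wed: 6:50 AM–4:50 PM = 10 h 0 min; less 30 min break → 9 h 30 min
Thu: 10:26 AM–5:54 PM = 7 h 28 min; less 30 min break → 6 h 58 min
Fri: 7:54 AM–6:13 PM = 10 h 19 min; less 30 min break → 9 h 49 min
Total worked: 46 h 12 min = 2772 min.
Regular 44 h 0 min = 2640 min at $26.50/h; overtime 2 h 12 min = 132 min at $53.00/h.
Pay = (2640 × $26.50 + 132 × $53.00) ÷ 60 = $1282.60.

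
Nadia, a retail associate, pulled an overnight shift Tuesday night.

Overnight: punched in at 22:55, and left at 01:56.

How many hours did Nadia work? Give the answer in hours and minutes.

3 h 1 min

Overnight: 22:55 → midnight = 1 h 5 min; midnight → 01:56 = 1 h 56 min; span 3 h 1 min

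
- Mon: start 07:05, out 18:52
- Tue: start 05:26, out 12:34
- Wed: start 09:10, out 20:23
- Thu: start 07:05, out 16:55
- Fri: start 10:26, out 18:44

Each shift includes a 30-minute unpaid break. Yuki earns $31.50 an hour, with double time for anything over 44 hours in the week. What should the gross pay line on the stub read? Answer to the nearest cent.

$1497.30

Mon: 07:05–18:52 = 11 h 47 min; less 30 min break → 11 h 17 min
Tue: 05:26–12:34 = 7 h 8 min; less 30 min break → 6 h 38 min
Wed: 09:10–20:23 = 11 h 13 min; less 30 min break → 10 h 43 min
Thu: 07:05–16:55 = 9 h 50 min; less 30 min break → 9 h 20 min
Fri: 10:26–18:44 = 8 h 18 min; less 30 min break → 7 h 48 min
Total worked: 45 h 46 min = 2746 min.
Regular 44 h 0 min = 2640 min at $31.50/h; overtime 1 h 46 min = 106 min at $63.00/h.
Pay = (2640 × $31.50 + 106 × $63.00) ÷ 60 = $1497.30.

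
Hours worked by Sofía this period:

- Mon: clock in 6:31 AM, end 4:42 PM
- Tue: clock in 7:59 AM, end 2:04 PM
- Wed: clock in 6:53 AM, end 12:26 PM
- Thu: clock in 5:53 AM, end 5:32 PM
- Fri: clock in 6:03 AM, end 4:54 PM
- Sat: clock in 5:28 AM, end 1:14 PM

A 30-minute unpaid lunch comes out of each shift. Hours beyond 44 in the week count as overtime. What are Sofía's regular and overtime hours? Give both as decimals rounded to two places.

Mon: 6:31 AM–4:42 PM = 10 h 11 min; less 30 min break → 9 h 41 min
Tue: 7:59 AM–2:04 PM = 6 h 5 min; less 30 min break → 5 h 35 min
Wed: 6:53 AM–12:26 PM = 5 h 33 min; less 30 min break → 5 h 3 min
Thu: 5:53 AM–5:32 PM = 11 h 39 min; less 30 min break → 11 h 9 min
Fri: 6:03 AM–4:54 PM = 10 h 51 min; less 30 min break → 10 h 21 min
Sat: 5:28 AM–1:14 PM = 7 h 46 min; less 30 min break → 7 h 16 min
Total worked: 49 h 5 min = 49.08 h.
Threshold 44 h → overtime 5 h 5 min, regular 44 h 0 min.

Regular 44.00 hours, overtime 5.08 hours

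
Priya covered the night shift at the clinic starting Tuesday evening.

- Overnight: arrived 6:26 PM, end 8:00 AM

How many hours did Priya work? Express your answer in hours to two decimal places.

Overnight: 6:26 PM → midnight = 5 h 34 min; midnight → 8:00 AM = 8 h 0 min; span 13 h 34 min

13.57 hours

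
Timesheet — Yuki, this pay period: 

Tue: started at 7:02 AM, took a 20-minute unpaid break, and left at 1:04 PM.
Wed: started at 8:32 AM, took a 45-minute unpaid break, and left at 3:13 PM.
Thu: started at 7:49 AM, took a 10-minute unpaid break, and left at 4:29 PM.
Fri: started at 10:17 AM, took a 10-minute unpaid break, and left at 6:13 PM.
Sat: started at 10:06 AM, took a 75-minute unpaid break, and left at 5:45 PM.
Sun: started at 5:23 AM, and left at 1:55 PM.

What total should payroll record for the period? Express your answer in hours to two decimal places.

Tue: 7:02 AM–1:04 PM = 6 h 2 min; less 20 min break → 5 h 42 min
Wed: 8:32 AM–3:13 PM = 6 h 41 min; less 45 min break → 5 h 56 min
Thu: 7:49 AM–4:29 PM = 8 h 40 min; less 10 min break → 8 h 30 min
Fri: 10:17 AM–6:13 PM = 7 h 56 min; less 10 min break → 7 h 46 min
Sat: 10:06 AM–5:45 PM = 7 h 39 min; less 75 min break → 6 h 24 min
Sun: 5:23 AM–1:55 PM = 8 h 32 min
Total: 5 h 42 min + 5 h 56 min + 8 h 30 min + 7 h 46 min + 6 h 24 min + 8 h 32 min = 42 h 50 min.

42.83 hours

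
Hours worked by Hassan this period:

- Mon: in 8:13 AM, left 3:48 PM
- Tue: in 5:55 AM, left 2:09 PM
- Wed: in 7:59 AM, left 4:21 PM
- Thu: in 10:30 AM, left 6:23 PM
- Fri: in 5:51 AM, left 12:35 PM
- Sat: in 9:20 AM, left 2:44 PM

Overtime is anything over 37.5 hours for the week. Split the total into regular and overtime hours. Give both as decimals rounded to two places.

Regular 37.50 hours, overtime 6.70 hours

Mon: 8:13 AM–3:48 PM = 7 h 35 min
Tue: 5:55 AM–2:09 PM = 8 h 14 min
Wed: 7:59 AM–4:21 PM = 8 h 22 min
Thu: 10:30 AM–6:23 PM = 7 h 53 min
Fri: 5:51 AM–12:35 PM = 6 h 44 min
Sat: 9:20 AM–2:44 PM = 5 h 24 min
Total worked: 44 h 12 min = 44.20 h.
Threshold 37.5 h → overtime 6 h 42 min, regular 37 h 30 min.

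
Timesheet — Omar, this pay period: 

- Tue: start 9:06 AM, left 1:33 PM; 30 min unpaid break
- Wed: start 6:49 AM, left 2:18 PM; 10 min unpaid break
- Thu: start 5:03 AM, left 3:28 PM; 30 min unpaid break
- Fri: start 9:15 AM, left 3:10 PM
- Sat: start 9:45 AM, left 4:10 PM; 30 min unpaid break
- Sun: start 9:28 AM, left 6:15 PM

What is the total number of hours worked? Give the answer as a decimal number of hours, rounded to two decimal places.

Tue: 9:06 AM–1:33 PM = 4 h 27 min; less 30 min break → 3 h 57 min
Wed: 6:49 AM–2:18 PM = 7 h 29 min; less 10 min break → 7 h 19 min
Thu: 5:03 AM–3:28 PM = 10 h 25 min; less 30 min break → 9 h 55 min
Fri: 9:15 AM–3:10 PM = 5 h 55 min
Sat: 9:45 AM–4:10 PM = 6 h 25 min; less 30 min break → 5 h 55 min
Sun: 9:28 AM–6:15 PM = 8 h 47 min
Total: 3 h 57 min + 7 h 19 min + 9 h 55 min + 5 h 55 min + 5 h 55 min + 8 h 47 min = 41 h 48 min.

41.80 hours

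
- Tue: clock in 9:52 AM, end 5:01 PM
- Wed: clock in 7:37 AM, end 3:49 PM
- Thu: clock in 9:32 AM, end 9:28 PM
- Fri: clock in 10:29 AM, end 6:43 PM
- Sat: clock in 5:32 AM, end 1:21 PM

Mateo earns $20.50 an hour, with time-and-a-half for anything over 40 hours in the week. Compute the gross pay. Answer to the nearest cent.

$922.50

Tue: 9:52 AM–5:01 PM = 7 h 9 min
Wed: 7:37 AM–3:49 PM = 8 h 12 min
Thu: 9:32 AM–9:28 PM = 11 h 56 min
Fri: 10:29 AM–6:43 PM = 8 h 14 min
Sat: 5:32 AM–1:21 PM = 7 h 49 min
Total worked: 43 h 20 min = 2600 min.
Regular 40 h 0 min = 2400 min at $20.50/h; overtime 3 h 20 min = 200 min at $30.75/h.
Pay = (2400 × $20.50 + 200 × $30.75) ÷ 60 = $922.50.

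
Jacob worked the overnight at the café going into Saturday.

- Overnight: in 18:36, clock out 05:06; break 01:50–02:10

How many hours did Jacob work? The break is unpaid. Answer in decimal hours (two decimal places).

10.17 hours

Overnight: 18:36 → midnight = 5 h 24 min; midnight → 05:06 = 5 h 6 min; span 10 h 30 min; less 20 min break → 10 h 10 min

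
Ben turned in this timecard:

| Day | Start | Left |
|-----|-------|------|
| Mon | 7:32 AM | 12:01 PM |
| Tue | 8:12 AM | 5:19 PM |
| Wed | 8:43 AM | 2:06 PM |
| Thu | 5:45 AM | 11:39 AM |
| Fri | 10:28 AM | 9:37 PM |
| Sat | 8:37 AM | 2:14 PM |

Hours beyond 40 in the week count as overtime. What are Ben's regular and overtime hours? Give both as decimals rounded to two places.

Regular 40.00 hours, overtime 1.65 hours

Mon: 7:32 AM–12:01 PM = 4 h 29 min
Tue: 8:12 AM–5:19 PM = 9 h 7 min
Wed: 8:43 AM–2:06 PM = 5 h 23 min
Thu: 5:45 AM–11:39 AM = 5 h 54 min
Fri: 10:28 AM–9:37 PM = 11 h 9 min
Sat: 8:37 AM–2:14 PM = 5 h 37 min
Total worked: 41 h 39 min = 41.65 h.
Threshold 40 h → overtime 1 h 39 min, regular 40 h 0 min.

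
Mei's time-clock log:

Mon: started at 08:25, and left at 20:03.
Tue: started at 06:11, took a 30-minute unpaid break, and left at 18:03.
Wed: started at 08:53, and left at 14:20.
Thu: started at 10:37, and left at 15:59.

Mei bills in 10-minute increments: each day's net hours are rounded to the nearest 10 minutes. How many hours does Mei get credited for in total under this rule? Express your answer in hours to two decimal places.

Mon: 08:25–20:03 = 11 h 38 min → rounds to 11 h 40 min
Tue: 06:11–18:03 = 11 h 52 min − 30 min = 11 h 22 min → rounds to 11 h 20 min
Wed: 08:53–14:20 = 5 h 27 min → rounds to 5 h 30 min
Thu: 10:37–15:59 = 5 h 22 min → rounds to 5 h 20 min
Total credited: 33 h 50 min.

33.83 hours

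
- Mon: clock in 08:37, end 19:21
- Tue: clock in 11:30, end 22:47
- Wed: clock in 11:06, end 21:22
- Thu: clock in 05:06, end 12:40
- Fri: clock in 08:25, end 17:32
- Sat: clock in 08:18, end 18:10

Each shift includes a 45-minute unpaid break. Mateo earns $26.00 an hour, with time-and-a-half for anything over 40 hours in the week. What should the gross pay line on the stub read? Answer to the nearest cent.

$1599.00

Mon: 08:37–19:21 = 10 h 44 min; less 45 min break → 9 h 59 min
Tue: 11:30–22:47 = 11 h 17 min; less 45 min break → 10 h 32 min
Wed: 11:06–21:22 = 10 h 16 min; less 45 min break → 9 h 31 min
Thu: 05:06–12:40 = 7 h 34 min; less 45 min break → 6 h 49 min
Fri: 08:25–17:32 = 9 h 7 min; less 45 min break → 8 h 22 min
Sat: 08:18–18:10 = 9 h 52 min; less 45 min break → 9 h 7 min
Total worked: 54 h 20 min = 3260 min.
Regular 40 h 0 min = 2400 min at $26.00/h; overtime 14 h 20 min = 860 min at $39.00/h.
Pay = (2400 × $26.00 + 860 × $39.00) ÷ 60 = $1599.00.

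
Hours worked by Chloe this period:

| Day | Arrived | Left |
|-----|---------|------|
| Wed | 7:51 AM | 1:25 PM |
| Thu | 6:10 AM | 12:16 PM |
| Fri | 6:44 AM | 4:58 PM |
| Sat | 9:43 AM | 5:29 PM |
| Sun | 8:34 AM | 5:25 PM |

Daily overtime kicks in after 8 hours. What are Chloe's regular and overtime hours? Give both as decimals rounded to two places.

Wed: 7:51 AM–1:25 PM = 5 h 34 min
Thu: 6:10 AM–12:16 PM = 6 h 6 min
Fri: 6:44 AM–4:58 PM = 10 h 14 min
Sat: 9:43 AM–5:29 PM = 7 h 46 min
Sun: 8:34 AM–5:25 PM = 8 h 51 min
Wed reg 5 h 34 min / OT 0 h 0 min; Thu reg 6 h 6 min / OT 0 h 0 min; Fri reg 8 h 0 min / OT 2 h 14 min; Sat reg 7 h 46 min / OT 0 h 0 min; Sun reg 8 h 0 min / OT 0 h 51 min.
Totals: regular 35 h 26 min, overtime 3 h 5 min.

Regular 35.43 hours, overtime 3.08 hours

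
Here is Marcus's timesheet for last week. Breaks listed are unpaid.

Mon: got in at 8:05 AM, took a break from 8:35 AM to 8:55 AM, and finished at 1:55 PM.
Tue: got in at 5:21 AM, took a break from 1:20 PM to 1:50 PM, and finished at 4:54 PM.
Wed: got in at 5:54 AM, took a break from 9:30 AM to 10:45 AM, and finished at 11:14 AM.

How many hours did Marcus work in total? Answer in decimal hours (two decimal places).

20.63 hours

Mon: 8:05 AM–1:55 PM = 5 h 50 min; less 20 min break → 5 h 30 min
Tue: 5:21 AM–4:54 PM = 11 h 33 min; less 30 min break → 11 h 3 min
Wed: 5:54 AM–11:14 AM = 5 h 20 min; less 75 min break → 4 h 5 min
Total: 5 h 30 min + 11 h 3 min + 4 h 5 min = 20 h 38 min.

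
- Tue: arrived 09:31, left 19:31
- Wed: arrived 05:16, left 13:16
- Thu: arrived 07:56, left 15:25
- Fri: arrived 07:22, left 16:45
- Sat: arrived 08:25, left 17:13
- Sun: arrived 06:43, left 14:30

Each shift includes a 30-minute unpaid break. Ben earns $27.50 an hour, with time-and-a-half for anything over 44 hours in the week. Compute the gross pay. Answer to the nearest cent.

Tue: 09:31–19:31 = 10 h 0 min; less 30 min break → 9 h 30 min
Wed: 05:16–13:16 = 8 h 0 min; less 30 min break → 7 h 30 min
Thu: 07:56–15:25 = 7 h 29 min; less 30 min break → 6 h 59 min
Fri: 07:22–16:45 = 9 h 23 min; less 30 min break → 8 h 53 min
Sat: 08:25–17:13 = 8 h 48 min; less 30 min break → 8 h 18 min
Sun: 06:43–14:30 = 7 h 47 min; less 30 min break → 7 h 17 min
Total worked: 48 h 27 min = 2907 min.
Regular 44 h 0 min = 2640 min at $27.50/h; overtime 4 h 27 min = 267 min at $41.25/h.
Pay = (2640 × $27.50 + 267 × $41.25) ÷ 60 = $1393.56.

$1393.56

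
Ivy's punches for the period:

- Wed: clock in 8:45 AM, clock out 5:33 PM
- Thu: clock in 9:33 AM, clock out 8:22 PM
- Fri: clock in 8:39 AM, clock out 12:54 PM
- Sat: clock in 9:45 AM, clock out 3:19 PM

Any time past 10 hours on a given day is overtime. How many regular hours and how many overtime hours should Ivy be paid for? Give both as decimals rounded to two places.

Wed: 8:45 AM–5:33 PM = 8 h 48 min
Thu: 9:33 AM–8:22 PM = 10 h 49 min
Fri: 8:39 AM–12:54 PM = 4 h 15 min
Sat: 9:45 AM–3:19 PM = 5 h 34 min
Wed reg 8 h 48 min / OT 0 h 0 min; Thu reg 10 h 0 min / OT 0 h 49 min; Fri reg 4 h 15 min / OT 0 h 0 min; Sat reg 5 h 34 min / OT 0 h 0 min.
Totals: regular 28 h 37 min, overtime 0 h 49 min.

Regular 28.62 hours, overtime 0.82 hours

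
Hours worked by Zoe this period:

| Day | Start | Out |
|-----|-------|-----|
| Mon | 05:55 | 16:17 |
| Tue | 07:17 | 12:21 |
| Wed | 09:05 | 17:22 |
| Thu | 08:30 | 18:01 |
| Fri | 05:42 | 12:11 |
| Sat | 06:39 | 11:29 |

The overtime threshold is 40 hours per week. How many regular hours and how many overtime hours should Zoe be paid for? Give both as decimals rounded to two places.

Regular 40.00 hours, overtime 4.55 hours

Mon: 05:55–16:17 = 10 h 22 min
Tue: 07:17–12:21 = 5 h 4 min
Wed: 09:05–17:22 = 8 h 17 min
Thu: 08:30–18:01 = 9 h 31 min
Fri: 05:42–12:11 = 6 h 29 min
Sat: 06:39–11:29 = 4 h 50 min
Total worked: 44 h 33 min = 44.55 h.
Threshold 40 h → overtime 4 h 33 min, regular 40 h 0 min.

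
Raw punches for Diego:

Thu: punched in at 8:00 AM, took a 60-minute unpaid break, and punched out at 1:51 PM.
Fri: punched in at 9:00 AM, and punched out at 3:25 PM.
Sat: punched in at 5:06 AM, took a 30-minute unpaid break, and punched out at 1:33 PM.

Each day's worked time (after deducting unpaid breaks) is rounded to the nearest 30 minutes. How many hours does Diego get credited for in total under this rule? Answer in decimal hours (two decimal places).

19.50 hours

Thu: 8:00 AM–1:51 PM = 5 h 51 min − 60 min = 4 h 51 min → rounds to 5 h 0 min
Fri: 9:00 AM–3:25 PM = 6 h 25 min → rounds to 6 h 30 min
Sat: 5:06 AM–1:33 PM = 8 h 27 min − 30 min = 7 h 57 min → rounds to 8 h 0 min
Total credited: 19 h 30 min.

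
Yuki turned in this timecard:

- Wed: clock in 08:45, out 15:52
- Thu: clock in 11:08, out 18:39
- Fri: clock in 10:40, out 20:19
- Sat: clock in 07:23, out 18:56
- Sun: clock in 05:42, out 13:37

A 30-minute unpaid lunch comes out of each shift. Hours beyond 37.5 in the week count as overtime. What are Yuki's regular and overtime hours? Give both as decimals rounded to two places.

Wed: 08:45–15:52 = 7 h 7 min; less 30 min break → 6 h 37 min
Thu: 11:08–18:39 = 7 h 31 min; less 30 min break → 7 h 1 min
Fri: 10:40–20:19 = 9 h 39 min; less 30 min break → 9 h 9 min
Sat: 07:23–18:56 = 11 h 33 min; less 30 min break → 11 h 3 min
Sun: 05:42–13:37 = 7 h 55 min; less 30 min break → 7 h 25 min
Total worked: 41 h 15 min = 41.25 h.
Threshold 37.5 h → overtime 3 h 45 min, regular 37 h 30 min.

Regular 37.50 hours, overtime 3.75 hours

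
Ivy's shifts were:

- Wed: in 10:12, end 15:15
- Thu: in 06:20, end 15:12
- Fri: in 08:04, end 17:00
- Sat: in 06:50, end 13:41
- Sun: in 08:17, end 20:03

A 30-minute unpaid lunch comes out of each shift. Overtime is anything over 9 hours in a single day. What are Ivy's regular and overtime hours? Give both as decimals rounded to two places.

Wed: 10:12–15:15 = 5 h 3 min; less 30 min break → 4 h 33 min
Thu: 06:20–15:12 = 8 h 52 min; less 30 min break → 8 h 22 min
Fri: 08:04–17:00 = 8 h 56 min; less 30 min break → 8 h 26 min
Sat: 06:50–13:41 = 6 h 51 min; less 30 min break → 6 h 21 min
Sun: 08:17–20:03 = 11 h 46 min; less 30 min break → 11 h 16 min
Wed reg 4 h 33 min / OT 0 h 0 min; Thu reg 8 h 22 min / OT 0 h 0 min; Fri reg 8 h 26 min / OT 0 h 0 min; Sat reg 6 h 21 min / OT 0 h 0 min; Sun reg 9 h 0 min / OT 2 h 16 min.
Totals: regular 36 h 42 min, overtime 2 h 16 min.

Regular 36.70 hours, overtime 2.27 hours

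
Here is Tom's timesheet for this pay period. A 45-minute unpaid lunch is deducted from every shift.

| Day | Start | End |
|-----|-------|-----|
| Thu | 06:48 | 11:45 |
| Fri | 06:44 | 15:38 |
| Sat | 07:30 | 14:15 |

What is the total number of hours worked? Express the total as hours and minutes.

18 h 21 min

Thu: 06:48–11:45 = 4 h 57 min; less 45 min break → 4 h 12 min
Fri: 06:44–15:38 = 8 h 54 min; less 45 min break → 8 h 9 min
Sat: 07:30–14:15 = 6 h 45 min; less 45 min break → 6 h 0 min
Total: 4 h 12 min + 8 h 9 min + 6 h 0 min = 18 h 21 min.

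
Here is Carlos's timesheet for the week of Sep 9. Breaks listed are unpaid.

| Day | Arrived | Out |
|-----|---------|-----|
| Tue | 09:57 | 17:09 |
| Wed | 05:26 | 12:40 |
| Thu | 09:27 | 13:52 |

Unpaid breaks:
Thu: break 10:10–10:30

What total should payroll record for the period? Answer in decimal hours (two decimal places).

18.52 hours

Tue: 09:57–17:09 = 7 h 12 min
Wed: 05:26–12:40 = 7 h 14 min
Thu: 09:27–13:52 = 4 h 25 min; less 20 min break → 4 h 5 min
Total: 7 h 12 min + 7 h 14 min + 4 h 5 min = 18 h 31 min.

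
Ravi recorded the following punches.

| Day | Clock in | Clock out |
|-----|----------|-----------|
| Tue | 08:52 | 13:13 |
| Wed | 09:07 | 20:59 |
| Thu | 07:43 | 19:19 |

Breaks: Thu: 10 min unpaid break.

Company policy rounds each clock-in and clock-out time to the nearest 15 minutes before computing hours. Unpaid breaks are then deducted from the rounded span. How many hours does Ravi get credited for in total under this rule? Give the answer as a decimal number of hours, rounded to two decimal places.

27.83 hours

Tue: in 08:52→08:45, out 13:13→13:15; 4 h 30 min
Wed: in 09:07→09:00, out 20:59→21:00; 12 h 0 min
Thu: in 07:43→07:45, out 19:19→19:15; 11 h 30 min − 10 min = 11 h 20 min
Total credited: 27 h 50 min.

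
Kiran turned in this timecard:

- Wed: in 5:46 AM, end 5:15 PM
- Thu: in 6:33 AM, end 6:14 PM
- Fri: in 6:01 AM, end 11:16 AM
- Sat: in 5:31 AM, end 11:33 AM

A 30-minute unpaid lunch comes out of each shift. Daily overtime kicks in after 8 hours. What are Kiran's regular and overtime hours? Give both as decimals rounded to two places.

Regular 26.28 hours, overtime 6.17 hours

Wed: 5:46 AM–5:15 PM = 11 h 29 min; less 30 min break → 10 h 59 min
Thu: 6:33 AM–6:14 PM = 11 h 41 min; less 30 min break → 11 h 11 min
Fri: 6:01 AM–11:16 AM = 5 h 15 min; less 30 min break → 4 h 45 min
Sat: 5:31 AM–11:33 AM = 6 h 2 min; less 30 min break → 5 h 32 min
Wed reg 8 h 0 min / OT 2 h 59 min; Thu reg 8 h 0 min / OT 3 h 11 min; Fri reg 4 h 45 min / OT 0 h 0 min; Sat reg 5 h 32 min / OT 0 h 0 min.
Totals: regular 26 h 17 min, overtime 6 h 10 min.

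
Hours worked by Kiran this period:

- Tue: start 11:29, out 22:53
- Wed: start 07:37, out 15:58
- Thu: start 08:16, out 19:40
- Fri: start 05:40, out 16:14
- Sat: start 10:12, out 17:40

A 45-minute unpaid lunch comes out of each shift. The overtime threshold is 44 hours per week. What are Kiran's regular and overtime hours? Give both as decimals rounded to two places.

Tue: 11:29–22:53 = 11 h 24 min; less 45 min break → 10 h 39 min
Wed: 07:37–15:58 = 8 h 21 min; less 45 min break → 7 h 36 min
Thu: 08:16–19:40 = 11 h 24 min; less 45 min break → 10 h 39 min
Fri: 05:40–16:14 = 10 h 34 min; less 45 min break → 9 h 49 min
Sat: 10:12–17:40 = 7 h 28 min; less 45 min break → 6 h 43 min
Total worked: 45 h 26 min = 45.43 h.
Threshold 44 h → overtime 1 h 26 min, regular 44 h 0 min.

Regular 44.00 hours, overtime 1.43 hours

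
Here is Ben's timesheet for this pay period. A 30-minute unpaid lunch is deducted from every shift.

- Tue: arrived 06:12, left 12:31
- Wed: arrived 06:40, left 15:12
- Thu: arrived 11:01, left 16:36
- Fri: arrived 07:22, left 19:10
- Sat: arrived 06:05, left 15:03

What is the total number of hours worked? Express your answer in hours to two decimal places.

Tue: 06:12–12:31 = 6 h 19 min; less 30 min break → 5 h 49 min
Wed: 06:40–15:12 = 8 h 32 min; less 30 min break → 8 h 2 min
Thu: 11:01–16:36 = 5 h 35 min; less 30 min break → 5 h 5 min
Fri: 07:22–19:10 = 11 h 48 min; less 30 min break → 11 h 18 min
Sat: 06:05–15:03 = 8 h 58 min; less 30 min break → 8 h 28 min
Total: 5 h 49 min + 8 h 2 min + 5 h 5 min + 11 h 18 min + 8 h 28 min = 38 h 42 min.

38.70 hours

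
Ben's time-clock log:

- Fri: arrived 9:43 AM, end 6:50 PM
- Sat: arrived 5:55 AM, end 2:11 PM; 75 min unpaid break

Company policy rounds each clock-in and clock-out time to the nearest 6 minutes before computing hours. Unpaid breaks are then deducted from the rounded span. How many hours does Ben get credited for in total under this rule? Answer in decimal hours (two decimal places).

Fri: in 9:43 AM→9:42 AM, out 6:50 PM→6:48 PM; 9 h 6 min
Sat: in 5:55 AM→5:54 AM, out 2:11 PM→2:12 PM; 8 h 18 min − 75 min = 7 h 3 min
Total credited: 16 h 9 min.

16.15 hours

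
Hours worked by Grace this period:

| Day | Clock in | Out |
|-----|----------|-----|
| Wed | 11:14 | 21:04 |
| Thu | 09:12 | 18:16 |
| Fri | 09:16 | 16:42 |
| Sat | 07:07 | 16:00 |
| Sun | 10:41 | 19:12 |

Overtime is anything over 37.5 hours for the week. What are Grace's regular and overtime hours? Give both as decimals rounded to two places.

Regular 37.50 hours, overtime 6.23 hours

Wed: 11:14–21:04 = 9 h 50 min
Thu: 09:12–18:16 = 9 h 4 min
Fri: 09:16–16:42 = 7 h 26 min
Sat: 07:07–16:00 = 8 h 53 min
Sun: 10:41–19:12 = 8 h 31 min
Total worked: 43 h 44 min = 43.73 h.
Threshold 37.5 h → overtime 6 h 14 min, regular 37 h 30 min.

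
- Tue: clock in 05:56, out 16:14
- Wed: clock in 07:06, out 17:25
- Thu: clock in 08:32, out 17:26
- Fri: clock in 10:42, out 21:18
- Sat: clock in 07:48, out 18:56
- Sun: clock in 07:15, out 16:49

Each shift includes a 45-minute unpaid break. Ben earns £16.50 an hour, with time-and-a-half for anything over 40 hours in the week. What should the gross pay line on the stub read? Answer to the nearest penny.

£1063.84

Tue: 05:56–16:14 = 10 h 18 min; less 45 min break → 9 h 33 min
Wed: 07:06–17:25 = 10 h 19 min; less 45 min break → 9 h 34 min
Thu: 08:32–17:26 = 8 h 54 min; less 45 min break → 8 h 9 min
Fri: 10:42–21:18 = 10 h 36 min; less 45 min break → 9 h 51 min
Sat: 07:48–18:56 = 11 h 8 min; less 45 min break → 10 h 23 min
Sun: 07:15–16:49 = 9 h 34 min; less 45 min break → 8 h 49 min
Total worked: 56 h 19 min = 3379 min.
Regular 40 h 0 min = 2400 min at £16.50/h; overtime 16 h 19 min = 979 min at £24.75/h.
Pay = (2400 × £16.50 + 979 × £24.75) ÷ 60 = £1063.84.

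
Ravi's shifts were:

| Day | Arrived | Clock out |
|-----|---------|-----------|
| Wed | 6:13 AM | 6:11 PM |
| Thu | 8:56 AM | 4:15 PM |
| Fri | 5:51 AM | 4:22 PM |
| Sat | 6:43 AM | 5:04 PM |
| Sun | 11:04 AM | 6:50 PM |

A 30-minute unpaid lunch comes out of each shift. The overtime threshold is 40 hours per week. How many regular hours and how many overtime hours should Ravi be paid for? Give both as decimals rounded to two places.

Wed: 6:13 AM–6:11 PM = 11 h 58 min; less 30 min break → 11 h 28 min
Thu: 8:56 AM–4:15 PM = 7 h 19 min; less 30 min break → 6 h 49 min
Fri: 5:51 AM–4:22 PM = 10 h 31 min; less 30 min break → 10 h 1 min
Sat: 6:43 AM–5:04 PM = 10 h 21 min; less 30 min break → 9 h 51 min
Sun: 11:04 AM–6:50 PM = 7 h 46 min; less 30 min break → 7 h 16 min
Total worked: 45 h 25 min = 45.42 h.
Threshold 40 h → overtime 5 h 25 min, regular 40 h 0 min.

Regular 40.00 hours, overtime 5.42 hours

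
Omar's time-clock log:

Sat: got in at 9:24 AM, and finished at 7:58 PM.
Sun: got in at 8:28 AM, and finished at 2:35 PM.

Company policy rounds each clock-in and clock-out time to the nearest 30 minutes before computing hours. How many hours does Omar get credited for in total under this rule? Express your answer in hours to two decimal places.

16.50 hours

Sat: in 9:24 AM→9:30 AM, out 7:58 PM→8:00 PM; 10 h 30 min
Sun: in 8:28 AM→8:30 AM, out 2:35 PM→2:30 PM; 6 h 0 min
Total credited: 16 h 30 min.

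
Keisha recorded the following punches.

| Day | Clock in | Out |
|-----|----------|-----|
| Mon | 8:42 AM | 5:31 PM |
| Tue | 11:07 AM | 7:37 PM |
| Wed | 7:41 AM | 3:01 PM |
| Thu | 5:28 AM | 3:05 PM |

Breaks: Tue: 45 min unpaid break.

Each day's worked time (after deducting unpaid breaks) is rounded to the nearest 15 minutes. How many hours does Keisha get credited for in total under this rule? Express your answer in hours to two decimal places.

33.25 hours

Mon: 8:42 AM–5:31 PM = 8 h 49 min → rounds to 8 h 45 min
Tue: 11:07 AM–7:37 PM = 8 h 30 min − 45 min = 7 h 45 min → rounds to 7 h 45 min
Wed: 7:41 AM–3:01 PM = 7 h 20 min → rounds to 7 h 15 min
Thu: 5:28 AM–3:05 PM = 9 h 37 min → rounds to 9 h 30 min
Total credited: 33 h 15 min.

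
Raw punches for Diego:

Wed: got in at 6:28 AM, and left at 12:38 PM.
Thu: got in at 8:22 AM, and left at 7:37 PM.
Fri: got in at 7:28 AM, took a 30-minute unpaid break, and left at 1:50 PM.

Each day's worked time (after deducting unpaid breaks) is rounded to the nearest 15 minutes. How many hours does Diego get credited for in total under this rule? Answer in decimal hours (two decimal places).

23.25 hours

Wed: 6:28 AM–12:38 PM = 6 h 10 min → rounds to 6 h 15 min
Thu: 8:22 AM–7:37 PM = 11 h 15 min → rounds to 11 h 15 min
Fri: 7:28 AM–1:50 PM = 6 h 22 min − 30 min = 5 h 52 min → rounds to 5 h 45 min
Total credited: 23 h 15 min.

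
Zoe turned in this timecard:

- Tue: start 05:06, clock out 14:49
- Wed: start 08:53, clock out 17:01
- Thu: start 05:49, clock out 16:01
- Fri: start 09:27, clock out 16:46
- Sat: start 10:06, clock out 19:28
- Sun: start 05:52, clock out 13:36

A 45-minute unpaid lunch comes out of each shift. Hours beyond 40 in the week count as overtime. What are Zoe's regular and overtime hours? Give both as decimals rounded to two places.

Tue: 05:06–14:49 = 9 h 43 min; less 45 min break → 8 h 58 min
Wed: 08:53–17:01 = 8 h 8 min; less 45 min break → 7 h 23 min
Thu: 05:49–16:01 = 10 h 12 min; less 45 min break → 9 h 27 min
Fri: 09:27–16:46 = 7 h 19 min; less 45 min break → 6 h 34 min
Sat: 10:06–19:28 = 9 h 22 min; less 45 min break → 8 h 37 min
Sun: 05:52–13:36 = 7 h 44 min; less 45 min break → 6 h 59 min
Total worked: 47 h 58 min = 47.97 h.
Threshold 40 h → overtime 7 h 58 min, regular 40 h 0 min.

Regular 40.00 hours, overtime 7.97 hours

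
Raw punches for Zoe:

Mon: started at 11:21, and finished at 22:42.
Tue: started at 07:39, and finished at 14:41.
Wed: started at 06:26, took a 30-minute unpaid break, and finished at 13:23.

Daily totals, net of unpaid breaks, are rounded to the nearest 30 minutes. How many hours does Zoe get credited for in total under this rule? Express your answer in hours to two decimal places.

Mon: 11:21–22:42 = 11 h 21 min → rounds to 11 h 30 min
Tue: 07:39–14:41 = 7 h 2 min → rounds to 7 h 0 min
Wed: 06:26–13:23 = 6 h 57 min − 30 min = 6 h 27 min → rounds to 6 h 30 min
Total credited: 25 h 0 min.

25.00 hours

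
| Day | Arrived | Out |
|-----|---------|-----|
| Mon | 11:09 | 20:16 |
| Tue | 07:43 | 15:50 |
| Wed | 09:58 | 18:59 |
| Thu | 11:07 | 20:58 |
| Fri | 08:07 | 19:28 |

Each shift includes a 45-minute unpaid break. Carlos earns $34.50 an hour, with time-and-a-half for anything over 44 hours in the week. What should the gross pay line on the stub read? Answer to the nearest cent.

$1507.65

Mon: 11:09–20:16 = 9 h 7 min; less 45 min break → 8 h 22 min
Tue: 07:43–15:50 = 8 h 7 min; less 45 min break → 7 h 22 min
Wed: 09:58–18:59 = 9 h 1 min; less 45 min break → 8 h 16 min
Thu: 11:07–20:58 = 9 h 51 min; less 45 min break → 9 h 6 min
Fri: 08:07–19:28 = 11 h 21 min; less 45 min break → 10 h 36 min
Total worked: 43 h 42 min = 2622 min.
Regular 43 h 42 min = 2622 min at $34.50/h; overtime 0 h 0 min = 0 min at $51.75/h.
Pay = (2622 × $34.50 + 0 × $51.75) ÷ 60 = $1507.65.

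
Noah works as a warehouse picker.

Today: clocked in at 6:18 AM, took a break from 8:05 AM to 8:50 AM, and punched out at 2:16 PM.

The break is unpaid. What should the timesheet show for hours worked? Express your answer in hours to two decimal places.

Today: 6:18 AM–2:16 PM = 7 h 58 min; less 45 min break → 7 h 13 min

7.22 hours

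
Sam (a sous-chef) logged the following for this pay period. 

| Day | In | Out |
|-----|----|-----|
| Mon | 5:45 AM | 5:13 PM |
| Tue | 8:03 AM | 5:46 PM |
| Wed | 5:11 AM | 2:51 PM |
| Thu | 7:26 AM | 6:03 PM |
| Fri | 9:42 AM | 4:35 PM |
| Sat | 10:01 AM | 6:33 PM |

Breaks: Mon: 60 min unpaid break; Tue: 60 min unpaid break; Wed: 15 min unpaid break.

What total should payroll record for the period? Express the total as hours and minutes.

54 h 38 min

Mon: 5:45 AM–5:13 PM = 11 h 28 min; less 60 min break → 10 h 28 min
Tue: 8:03 AM–5:46 PM = 9 h 43 min; less 60 min break → 8 h 43 min
Wed: 5:11 AM–2:51 PM = 9 h 40 min; less 15 min break → 9 h 25 min
Thu: 7:26 AM–6:03 PM = 10 h 37 min
Fri: 9:42 AM–4:35 PM = 6 h 53 min
Sat: 10:01 AM–6:33 PM = 8 h 32 min
Total: 10 h 28 min + 8 h 43 min + 9 h 25 min + 10 h 37 min + 6 h 53 min + 8 h 32 min = 54 h 38 min.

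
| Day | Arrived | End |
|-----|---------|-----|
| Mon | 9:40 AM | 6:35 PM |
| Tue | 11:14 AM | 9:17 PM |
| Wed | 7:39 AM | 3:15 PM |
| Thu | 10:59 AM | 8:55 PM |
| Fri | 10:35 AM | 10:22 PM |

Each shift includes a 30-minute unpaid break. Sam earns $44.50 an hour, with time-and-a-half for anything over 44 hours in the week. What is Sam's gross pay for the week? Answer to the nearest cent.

$2077.04

Mon: 9:40 AM–6:35 PM = 8 h 55 min; less 30 min break → 8 h 25 min
Tue: 11:14 AM–9:17 PM = 10 h 3 min; less 30 min break → 9 h 33 min
Wed: 7:39 AM–3:15 PM = 7 h 36 min; less 30 min break → 7 h 6 min
Thu: 10:59 AM–8:55 PM = 9 h 56 min; less 30 min break → 9 h 26 min
Fri: 10:35 AM–10:22 PM = 11 h 47 min; less 30 min break → 11 h 17 min
Total worked: 45 h 47 min = 2747 min.
Regular 44 h 0 min = 2640 min at $44.50/h; overtime 1 h 47 min = 107 min at $66.75/h.
Pay = (2640 × $44.50 + 107 × $66.75) ÷ 60 = $2077.04.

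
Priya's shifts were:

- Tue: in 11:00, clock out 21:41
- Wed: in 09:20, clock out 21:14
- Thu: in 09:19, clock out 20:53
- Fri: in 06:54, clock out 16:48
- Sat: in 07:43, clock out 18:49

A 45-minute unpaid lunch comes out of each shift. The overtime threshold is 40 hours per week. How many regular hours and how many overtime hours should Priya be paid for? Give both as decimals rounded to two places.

Tue: 11:00–21:41 = 10 h 41 min; less 45 min break → 9 h 56 min
Wed: 09:20–21:14 = 11 h 54 min; less 45 min break → 11 h 9 min
Thu: 09:19–20:53 = 11 h 34 min; less 45 min break → 10 h 49 min
Fri: 06:54–16:48 = 9 h 54 min; less 45 min break → 9 h 9 min
Sat: 07:43–18:49 = 11 h 6 min; less 45 min break → 10 h 21 min
Total worked: 51 h 24 min = 51.40 h.
Threshold 40 h → overtime 11 h 24 min, regular 40 h 0 min.

Regular 40.00 hours, overtime 11.40 hours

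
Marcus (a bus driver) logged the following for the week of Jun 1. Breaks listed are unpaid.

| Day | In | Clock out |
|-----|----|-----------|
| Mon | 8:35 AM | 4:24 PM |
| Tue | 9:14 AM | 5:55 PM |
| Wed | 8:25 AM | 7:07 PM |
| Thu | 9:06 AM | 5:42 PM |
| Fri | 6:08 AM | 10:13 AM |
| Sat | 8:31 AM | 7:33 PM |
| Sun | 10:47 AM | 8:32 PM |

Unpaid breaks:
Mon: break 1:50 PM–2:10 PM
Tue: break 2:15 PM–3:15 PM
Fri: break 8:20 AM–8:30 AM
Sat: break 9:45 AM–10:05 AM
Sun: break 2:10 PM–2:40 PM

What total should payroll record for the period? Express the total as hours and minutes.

58 h 20 min

Mon: 8:35 AM–4:24 PM = 7 h 49 min; less 20 min break → 7 h 29 min
Tue: 9:14 AM–5:55 PM = 8 h 41 min; less 60 min break → 7 h 41 min
Wed: 8:25 AM–7:07 PM = 10 h 42 min
Thu: 9:06 AM–5:42 PM = 8 h 36 min
Fri: 6:08 AM–10:13 AM = 4 h 5 min; less 10 min break → 3 h 55 min
Sat: 8:31 AM–7:33 PM = 11 h 2 min; less 20 min break → 10 h 42 min
Sun: 10:47 AM–8:32 PM = 9 h 45 min; less 30 min break → 9 h 15 min
Total: 7 h 29 min + 7 h 41 min + 10 h 42 min + 8 h 36 min + 3 h 55 min + 10 h 42 min + 9 h 15 min = 58 h 20 min.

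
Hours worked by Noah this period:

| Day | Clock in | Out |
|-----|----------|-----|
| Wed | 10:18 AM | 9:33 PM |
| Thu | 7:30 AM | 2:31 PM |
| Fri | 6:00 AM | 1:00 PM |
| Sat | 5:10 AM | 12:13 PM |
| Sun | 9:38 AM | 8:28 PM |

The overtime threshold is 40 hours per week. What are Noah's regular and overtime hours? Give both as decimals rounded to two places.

Wed: 10:18 AM–9:33 PM = 11 h 15 min
Thu: 7:30 AM–2:31 PM = 7 h 1 min
Fri: 6:00 AM–1:00 PM = 7 h 0 min
Sat: 5:10 AM–12:13 PM = 7 h 3 min
Sun: 9:38 AM–8:28 PM = 10 h 50 min
Total worked: 43 h 9 min = 43.15 h.
Threshold 40 h → overtime 3 h 9 min, regular 40 h 0 min.

Regular 40.00 hours, overtime 3.15 hours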